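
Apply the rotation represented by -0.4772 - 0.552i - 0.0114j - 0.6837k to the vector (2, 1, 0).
(-0.51, 0.786, 2.03)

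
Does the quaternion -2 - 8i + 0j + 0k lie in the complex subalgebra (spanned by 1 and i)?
Yes. The quaternion -2 - 8i has j- and k-coefficients y = z = 0, so it lies in the complex subalgebra spanned by 1 and i.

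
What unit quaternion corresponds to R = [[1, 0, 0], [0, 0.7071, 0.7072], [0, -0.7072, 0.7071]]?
0.9239 - 0.3827i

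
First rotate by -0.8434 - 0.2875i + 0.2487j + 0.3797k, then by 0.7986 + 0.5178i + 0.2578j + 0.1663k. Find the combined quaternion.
-0.6519 - 0.6098i - 0.2632j + 0.3659k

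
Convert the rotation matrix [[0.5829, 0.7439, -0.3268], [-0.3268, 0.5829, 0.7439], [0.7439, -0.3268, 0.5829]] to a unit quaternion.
0.829 - 0.3229i - 0.3229j - 0.3229k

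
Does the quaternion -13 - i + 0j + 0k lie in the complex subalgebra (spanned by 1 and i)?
Yes. The quaternion -13 - i has j- and k-coefficients y = z = 0, so it lies in the complex subalgebra spanned by 1 and i.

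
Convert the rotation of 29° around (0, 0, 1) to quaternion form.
0.9681 + 0.2504k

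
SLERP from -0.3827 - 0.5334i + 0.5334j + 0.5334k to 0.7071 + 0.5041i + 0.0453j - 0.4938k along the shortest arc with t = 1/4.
-0.4872 - 0.5496i + 0.4019j + 0.5468k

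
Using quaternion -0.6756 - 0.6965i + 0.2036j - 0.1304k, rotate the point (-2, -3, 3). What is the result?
(-0.667, -2.755, -3.737)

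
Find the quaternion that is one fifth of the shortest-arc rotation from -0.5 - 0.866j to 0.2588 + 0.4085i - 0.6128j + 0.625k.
-0.3715 + 0.1024i - 0.9094j + 0.1566k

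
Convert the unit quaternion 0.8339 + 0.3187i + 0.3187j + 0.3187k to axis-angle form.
axis = (√3/3, √3/3, √3/3), θ = 67°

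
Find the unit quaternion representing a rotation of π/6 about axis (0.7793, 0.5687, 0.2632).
0.9659 + 0.2017i + 0.1472j + 0.0681k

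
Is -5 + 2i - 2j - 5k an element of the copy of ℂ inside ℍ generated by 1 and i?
No. The quaternion -5 + 2i - 2j - 5k has j-coefficient y = -2 and k-coefficient z = -5, not both zero, so it does not lie in the complex subalgebra spanned by 1 and i.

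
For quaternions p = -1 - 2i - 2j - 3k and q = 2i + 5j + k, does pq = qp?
No: pq = 17 + 11i - 9j - 7k ≠ 17 - 15i - j + 5k = qp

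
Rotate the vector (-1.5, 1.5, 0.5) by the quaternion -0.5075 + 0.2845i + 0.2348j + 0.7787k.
(1.973, 0.75, -0.543)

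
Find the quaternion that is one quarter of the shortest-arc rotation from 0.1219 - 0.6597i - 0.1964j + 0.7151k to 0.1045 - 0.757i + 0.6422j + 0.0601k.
0.1332 - 0.7796i + 0.035j + 0.6109k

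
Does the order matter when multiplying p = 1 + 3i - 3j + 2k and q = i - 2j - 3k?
Yes: pq = -3 + 14i + 9j - 6k ≠ -3 - 12i - 13j = qp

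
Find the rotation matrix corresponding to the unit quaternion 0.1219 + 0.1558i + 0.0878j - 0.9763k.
[[-0.9217, 0.2654, -0.2828], [-0.2107, -0.9549, -0.2094], [-0.3256, -0.1335, 0.936]]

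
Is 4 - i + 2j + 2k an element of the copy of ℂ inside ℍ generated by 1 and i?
No. The quaternion 4 - i + 2j + 2k has j-coefficient y = 2 and k-coefficient z = 2, not both zero, so it does not lie in the complex subalgebra spanned by 1 and i.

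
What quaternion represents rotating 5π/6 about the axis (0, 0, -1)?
0.2588 - 0.9659k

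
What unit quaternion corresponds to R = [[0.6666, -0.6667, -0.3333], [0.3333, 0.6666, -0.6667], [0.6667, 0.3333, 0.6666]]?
0.866 + 0.2887i - 0.2887j + 0.2887k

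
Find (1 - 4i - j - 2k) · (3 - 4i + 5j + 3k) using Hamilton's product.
-2 - 9i + 22j - 27k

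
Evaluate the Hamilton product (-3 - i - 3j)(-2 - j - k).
3 + 5i + 8j + 4k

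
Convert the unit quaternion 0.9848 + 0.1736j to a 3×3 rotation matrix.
[[0.9397, 0, 0.3419], [0, 1, 0], [-0.3419, 0, 0.9397]]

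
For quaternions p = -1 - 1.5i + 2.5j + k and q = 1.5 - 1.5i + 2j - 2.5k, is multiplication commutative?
No: pq = -6.25 - 9i - 3.5j + 4.75k ≠ -6.25 + 7.5i + 7j + 3.25k = qp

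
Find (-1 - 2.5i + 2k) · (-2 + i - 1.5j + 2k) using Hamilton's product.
0.5 + 7i + 8.5j - 2.25k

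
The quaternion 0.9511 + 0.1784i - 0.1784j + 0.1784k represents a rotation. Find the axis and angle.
axis = (√3/3, -√3/3, √3/3), θ = 36°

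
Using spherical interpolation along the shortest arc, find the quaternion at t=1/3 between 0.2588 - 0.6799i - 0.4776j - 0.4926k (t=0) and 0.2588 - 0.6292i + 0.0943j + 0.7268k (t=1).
0.3397 - 0.8683i - 0.3551j - 0.0671k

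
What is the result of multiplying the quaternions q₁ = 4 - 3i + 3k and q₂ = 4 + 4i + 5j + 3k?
19 - 11i + 41j + 9k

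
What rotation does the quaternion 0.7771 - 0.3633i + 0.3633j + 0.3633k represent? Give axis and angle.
axis = (-√3/3, √3/3, √3/3), θ = 78°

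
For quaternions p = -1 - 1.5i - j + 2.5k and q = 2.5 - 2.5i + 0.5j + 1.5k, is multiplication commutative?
No: pq = -9.5 - 4i - 7j + 1.5k ≠ -9.5 + 1.5i + j + 8k = qp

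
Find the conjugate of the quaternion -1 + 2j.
-1 - 2j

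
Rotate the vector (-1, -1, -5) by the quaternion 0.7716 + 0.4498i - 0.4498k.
(0.734, 3.974, -3.266)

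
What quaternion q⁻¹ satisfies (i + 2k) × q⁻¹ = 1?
-0.2i - 0.4k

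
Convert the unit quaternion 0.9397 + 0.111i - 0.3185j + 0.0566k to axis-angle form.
axis = (0.3246, -0.9313, 0.1655), θ = 40°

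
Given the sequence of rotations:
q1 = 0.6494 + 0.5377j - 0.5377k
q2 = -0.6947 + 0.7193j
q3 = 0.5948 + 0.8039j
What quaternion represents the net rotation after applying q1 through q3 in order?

q2 · q1 = -0.8379 - 0.3868i + 0.0936j + 0.3735k
q3 · q2 · q1 = -0.5736 + 0.0702i - 0.6179j + 0.5331k
-0.5736 + 0.0702i - 0.6179j + 0.5331k


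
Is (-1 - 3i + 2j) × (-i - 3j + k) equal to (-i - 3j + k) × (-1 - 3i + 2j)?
No: pq = 3 + 3i + 6j + 10k ≠ 3 - i - 12k = qp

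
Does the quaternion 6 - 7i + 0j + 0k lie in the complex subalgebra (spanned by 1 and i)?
Yes. The quaternion 6 - 7i has j- and k-coefficients y = z = 0, so it lies in the complex subalgebra spanned by 1 and i.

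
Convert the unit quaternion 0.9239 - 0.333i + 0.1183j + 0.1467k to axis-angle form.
axis = (-0.8703, 0.3092, 0.3834), θ = π/4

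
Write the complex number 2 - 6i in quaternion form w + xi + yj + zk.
2 - 6i + 0j + 0k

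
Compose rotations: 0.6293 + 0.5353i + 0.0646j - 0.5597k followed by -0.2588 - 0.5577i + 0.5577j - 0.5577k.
-0.2125 - 0.7656i - 0.2764j - 0.5407k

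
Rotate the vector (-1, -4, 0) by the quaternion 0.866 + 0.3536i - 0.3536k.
(-3.2, -1.387, -2.2)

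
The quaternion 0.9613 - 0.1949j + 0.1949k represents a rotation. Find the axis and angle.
axis = (0, -√2/2, √2/2), θ = 32°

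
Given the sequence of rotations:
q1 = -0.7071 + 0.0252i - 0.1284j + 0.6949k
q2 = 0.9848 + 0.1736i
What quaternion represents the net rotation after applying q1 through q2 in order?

q2 · q1 = -0.7007 - 0.0979i - 0.2471j + 0.662k
-0.7007 - 0.0979i - 0.2471j + 0.662k


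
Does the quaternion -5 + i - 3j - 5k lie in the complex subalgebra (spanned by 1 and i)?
No. The quaternion -5 + i - 3j - 5k has j-coefficient y = -3 and k-coefficient z = -5, not both zero, so it does not lie in the complex subalgebra spanned by 1 and i.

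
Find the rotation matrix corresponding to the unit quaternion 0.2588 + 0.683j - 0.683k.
[[-0.866, 0.3535, 0.3535], [-0.3535, 0.067, -0.933], [-0.3535, -0.933, 0.067]]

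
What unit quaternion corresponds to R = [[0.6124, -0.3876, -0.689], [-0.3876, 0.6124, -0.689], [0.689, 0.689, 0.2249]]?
0.7826 + 0.4402i - 0.4402j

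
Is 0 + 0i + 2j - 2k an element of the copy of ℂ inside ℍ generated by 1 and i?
No. The quaternion 2j - 2k has j-coefficient y = 2 and k-coefficient z = -2, not both zero, so it does not lie in the complex subalgebra spanned by 1 and i.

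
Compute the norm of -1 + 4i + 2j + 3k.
√30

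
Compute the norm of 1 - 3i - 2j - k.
√15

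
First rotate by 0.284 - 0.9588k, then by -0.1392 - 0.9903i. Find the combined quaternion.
-0.0395 - 0.2812i - 0.9495j + 0.1335k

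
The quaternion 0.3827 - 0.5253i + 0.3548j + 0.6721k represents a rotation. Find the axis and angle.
axis = (-0.5686, 0.384, 0.7275), θ = 3π/4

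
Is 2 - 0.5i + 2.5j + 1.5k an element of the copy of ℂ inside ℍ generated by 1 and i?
No. The quaternion 2 - 0.5i + 2.5j + 1.5k has j-coefficient y = 2.5 and k-coefficient z = 1.5, not both zero, so it does not lie in the complex subalgebra spanned by 1 and i.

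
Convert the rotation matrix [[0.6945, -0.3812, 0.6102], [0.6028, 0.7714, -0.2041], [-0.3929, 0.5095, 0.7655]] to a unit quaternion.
0.8988 + 0.1985i + 0.279j + 0.2737k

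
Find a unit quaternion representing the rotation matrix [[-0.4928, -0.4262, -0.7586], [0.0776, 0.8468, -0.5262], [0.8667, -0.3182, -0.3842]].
-0.4924 - 0.1056i + 0.8252j - 0.2558k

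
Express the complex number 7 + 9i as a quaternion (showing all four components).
7 + 9i + 0j + 0k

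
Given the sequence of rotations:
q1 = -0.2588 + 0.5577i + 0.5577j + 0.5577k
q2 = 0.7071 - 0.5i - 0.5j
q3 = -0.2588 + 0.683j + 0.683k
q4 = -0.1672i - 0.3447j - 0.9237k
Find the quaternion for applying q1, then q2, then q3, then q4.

q2 · q1 = 0.3747 + 0.2449i + 0.8026j + 0.3943k
q3 · q2 · q1 = -0.9145 - 0.3422i + 0.2155j - 0.0134k
q4 · q3 · q2 · q1 = 0.0047 + 0.3566i + 0.6291j + 0.6907k
0.0047 + 0.3566i + 0.6291j + 0.6907k


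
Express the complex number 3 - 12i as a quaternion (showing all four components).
3 - 12i + 0j + 0k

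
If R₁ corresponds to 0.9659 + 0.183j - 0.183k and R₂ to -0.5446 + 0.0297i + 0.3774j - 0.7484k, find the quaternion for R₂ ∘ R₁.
-0.7321 + 0.0966i + 0.2703j - 0.6178k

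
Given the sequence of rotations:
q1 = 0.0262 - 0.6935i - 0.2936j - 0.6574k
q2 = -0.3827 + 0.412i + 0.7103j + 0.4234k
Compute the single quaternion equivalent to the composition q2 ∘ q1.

q2 · q1 = 0.7626 - 0.0664i + 0.1082j + 0.6343k
0.7626 - 0.0664i + 0.1082j + 0.6343k


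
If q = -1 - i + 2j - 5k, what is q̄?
-1 + i - 2j + 5k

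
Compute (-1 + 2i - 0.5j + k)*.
-1 - 2i + 0.5j - k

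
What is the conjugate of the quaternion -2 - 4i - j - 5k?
-2 + 4i + j + 5k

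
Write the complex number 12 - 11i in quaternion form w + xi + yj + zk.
12 - 11i + 0j + 0k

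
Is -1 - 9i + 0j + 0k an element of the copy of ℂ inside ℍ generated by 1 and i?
Yes. The quaternion -1 - 9i has j- and k-coefficients y = z = 0, so it lies in the complex subalgebra spanned by 1 and i.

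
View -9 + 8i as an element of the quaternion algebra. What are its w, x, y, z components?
-9 + 8i + 0j + 0k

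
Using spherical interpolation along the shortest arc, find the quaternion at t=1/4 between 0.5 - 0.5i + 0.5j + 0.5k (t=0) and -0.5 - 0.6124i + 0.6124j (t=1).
0.2617 - 0.6144i + 0.6144j + 0.4202k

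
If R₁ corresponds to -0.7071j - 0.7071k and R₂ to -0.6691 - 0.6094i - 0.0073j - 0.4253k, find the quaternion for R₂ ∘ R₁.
-0.3059 - 0.2956i + 0.0422j + 0.904k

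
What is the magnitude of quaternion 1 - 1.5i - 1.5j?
2.345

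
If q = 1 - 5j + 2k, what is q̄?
1 + 5j - 2k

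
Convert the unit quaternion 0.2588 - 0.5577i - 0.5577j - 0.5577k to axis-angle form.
axis = (-√3/3, -√3/3, -√3/3), θ = 5π/6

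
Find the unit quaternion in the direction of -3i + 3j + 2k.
-0.6396i + 0.6396j + 0.4264k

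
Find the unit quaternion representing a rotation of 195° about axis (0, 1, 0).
-0.1305 + 0.9914j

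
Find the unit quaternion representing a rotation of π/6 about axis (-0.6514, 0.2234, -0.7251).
0.9659 - 0.1686i + 0.0578j - 0.1877k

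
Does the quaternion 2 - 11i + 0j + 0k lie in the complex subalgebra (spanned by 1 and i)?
Yes. The quaternion 2 - 11i has j- and k-coefficients y = z = 0, so it lies in the complex subalgebra spanned by 1 and i.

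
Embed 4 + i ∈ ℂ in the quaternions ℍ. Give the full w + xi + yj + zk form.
4 + i + 0j + 0k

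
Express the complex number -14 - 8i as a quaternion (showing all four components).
-14 - 8i + 0j + 0k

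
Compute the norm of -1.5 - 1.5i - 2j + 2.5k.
3.841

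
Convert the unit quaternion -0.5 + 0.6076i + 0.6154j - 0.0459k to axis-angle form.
axis = (0.7016, 0.7106, -0.053), θ = 4π/3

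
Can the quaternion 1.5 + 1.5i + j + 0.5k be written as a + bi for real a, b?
No. The quaternion 1.5 + 1.5i + j + 0.5k has j-coefficient y = 1 and k-coefficient z = 0.5, not both zero, so it does not lie in the complex subalgebra spanned by 1 and i.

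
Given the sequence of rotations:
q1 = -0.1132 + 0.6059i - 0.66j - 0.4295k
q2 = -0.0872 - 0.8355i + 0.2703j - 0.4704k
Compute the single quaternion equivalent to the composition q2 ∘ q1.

q2 · q1 = 0.4925 - 0.3848i - 0.6169j + 0.4784k
0.4925 - 0.3848i - 0.6169j + 0.4784k


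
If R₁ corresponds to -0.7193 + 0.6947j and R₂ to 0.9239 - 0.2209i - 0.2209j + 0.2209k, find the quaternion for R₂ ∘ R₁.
-0.5111 + 0.0054i + 0.8007j - 0.3124k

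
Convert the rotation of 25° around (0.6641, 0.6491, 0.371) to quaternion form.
0.9763 + 0.1437i + 0.1405j + 0.0803k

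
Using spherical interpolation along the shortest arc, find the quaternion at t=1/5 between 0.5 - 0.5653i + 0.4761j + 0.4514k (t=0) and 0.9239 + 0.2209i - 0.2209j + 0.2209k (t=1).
0.681 - 0.4426i + 0.3637j + 0.4562k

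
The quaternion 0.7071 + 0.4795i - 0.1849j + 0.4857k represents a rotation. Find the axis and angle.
axis = (0.6781, -0.2615, 0.6869), θ = π/2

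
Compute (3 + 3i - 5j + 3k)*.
3 - 3i + 5j - 3k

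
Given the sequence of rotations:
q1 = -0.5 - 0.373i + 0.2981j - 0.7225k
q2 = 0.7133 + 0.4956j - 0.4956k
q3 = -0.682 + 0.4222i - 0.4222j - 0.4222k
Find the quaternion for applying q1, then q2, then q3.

q2 · q1 = -0.8625 - 0.4764i + 0.1497j - 0.0827k
q3 · q2 · q1 = 0.8176 + 0.0589i + 0.4981j + 0.2826k
0.8176 + 0.0589i + 0.4981j + 0.2826k


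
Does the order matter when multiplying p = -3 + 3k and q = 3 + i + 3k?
Yes: pq = -18 - 3i + 3j ≠ -18 - 3i - 3j = qp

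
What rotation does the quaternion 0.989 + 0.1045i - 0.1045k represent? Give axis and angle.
axis = (√2/2, 0, -√2/2), θ = 17°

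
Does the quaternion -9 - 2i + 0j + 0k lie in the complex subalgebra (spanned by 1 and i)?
Yes. The quaternion -9 - 2i has j- and k-coefficients y = z = 0, so it lies in the complex subalgebra spanned by 1 and i.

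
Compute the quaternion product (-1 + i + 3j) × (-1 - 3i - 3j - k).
13 - i + j + 7k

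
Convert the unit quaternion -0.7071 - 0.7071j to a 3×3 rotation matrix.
[[0, 0, 1], [0, 1, 0], [-1, 0, 0]]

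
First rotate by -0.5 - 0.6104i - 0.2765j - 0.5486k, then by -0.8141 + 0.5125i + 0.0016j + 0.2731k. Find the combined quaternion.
0.8701 + 0.3153i + 0.3388j + 0.1693k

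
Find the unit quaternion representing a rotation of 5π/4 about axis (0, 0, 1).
-0.3827 + 0.9239k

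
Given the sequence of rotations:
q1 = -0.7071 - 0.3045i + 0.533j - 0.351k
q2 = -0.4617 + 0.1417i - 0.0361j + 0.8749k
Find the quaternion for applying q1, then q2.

q2 · q1 = 0.6959 - 0.4133i - 0.4372j - 0.3921k
0.6959 - 0.4133i - 0.4372j - 0.3921k


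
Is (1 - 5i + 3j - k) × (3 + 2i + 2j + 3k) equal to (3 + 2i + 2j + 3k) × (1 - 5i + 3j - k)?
No: pq = 10 - 2i + 24j - 16k ≠ 10 - 24i - 2j + 16k = qp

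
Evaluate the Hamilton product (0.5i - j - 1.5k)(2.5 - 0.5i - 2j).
-1.75 - 1.75i - 1.75j - 5.25k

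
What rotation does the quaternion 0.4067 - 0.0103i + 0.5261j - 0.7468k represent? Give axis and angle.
axis = (-0.0113, 0.5759, -0.8175), θ = 132°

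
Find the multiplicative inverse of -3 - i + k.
-0.2727 + 0.0909i - 0.0909k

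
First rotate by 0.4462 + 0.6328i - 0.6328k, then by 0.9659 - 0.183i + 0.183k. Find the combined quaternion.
0.6626 + 0.5296i - 0.5296k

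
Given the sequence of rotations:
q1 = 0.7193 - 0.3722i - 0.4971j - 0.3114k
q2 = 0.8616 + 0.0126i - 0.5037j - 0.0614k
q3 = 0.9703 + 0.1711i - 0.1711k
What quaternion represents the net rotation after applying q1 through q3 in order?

q2 · q1 = 0.3549 - 0.1853i - 0.7638j - 0.5062k
q3 · q2 · q1 = 0.2895 - 0.2498i - 0.6228j - 0.6826k
0.2895 - 0.2498i - 0.6228j - 0.6826k


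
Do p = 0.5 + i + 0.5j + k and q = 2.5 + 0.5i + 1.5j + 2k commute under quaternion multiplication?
No: pq = -2 + 2.25i + 0.5j + 4.75k ≠ -2 + 3.25i + 3.5j + 2.25k = qp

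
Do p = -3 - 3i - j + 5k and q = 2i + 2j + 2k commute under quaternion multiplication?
No: pq = -2 - 18i + 10j - 10k ≠ -2 + 6i - 22j - 2k = qp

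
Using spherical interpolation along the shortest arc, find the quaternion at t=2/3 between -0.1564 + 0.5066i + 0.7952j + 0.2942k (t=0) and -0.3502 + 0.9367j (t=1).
-0.2983 + 0.1797i + 0.9316j + 0.1044k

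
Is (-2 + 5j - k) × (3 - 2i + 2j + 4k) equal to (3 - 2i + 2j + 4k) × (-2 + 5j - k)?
No: pq = -12 + 26i + 13j - k ≠ -12 - 18i + 9j - 21k = qp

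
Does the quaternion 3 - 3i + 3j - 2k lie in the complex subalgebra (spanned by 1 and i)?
No. The quaternion 3 - 3i + 3j - 2k has j-coefficient y = 3 and k-coefficient z = -2, not both zero, so it does not lie in the complex subalgebra spanned by 1 and i.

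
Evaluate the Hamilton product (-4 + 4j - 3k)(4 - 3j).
-4 - 9i + 28j - 12k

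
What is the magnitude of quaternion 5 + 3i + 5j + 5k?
√84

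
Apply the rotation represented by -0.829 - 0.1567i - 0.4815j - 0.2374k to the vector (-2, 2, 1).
(-0.46, 0.556, 2.912)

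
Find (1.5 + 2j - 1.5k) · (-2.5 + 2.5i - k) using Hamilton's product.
-5.25 + 1.75i - 8.75j - 2.75k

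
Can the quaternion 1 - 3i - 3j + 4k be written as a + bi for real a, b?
No. The quaternion 1 - 3i - 3j + 4k has j-coefficient y = -3 and k-coefficient z = 4, not both zero, so it does not lie in the complex subalgebra spanned by 1 and i.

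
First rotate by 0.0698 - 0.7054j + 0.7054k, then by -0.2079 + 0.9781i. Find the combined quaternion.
-0.0145 + 0.0683i - 0.5433j - 0.8366k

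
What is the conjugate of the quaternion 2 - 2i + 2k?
2 + 2i - 2k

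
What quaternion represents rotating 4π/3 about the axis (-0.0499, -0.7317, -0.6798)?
-0.5 - 0.0432i - 0.6337j - 0.5887k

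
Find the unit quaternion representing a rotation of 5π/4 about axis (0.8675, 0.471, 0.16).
-0.3827 + 0.8015i + 0.4351j + 0.1478k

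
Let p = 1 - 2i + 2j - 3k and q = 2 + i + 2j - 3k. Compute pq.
-9 - 3i - 3j - 15k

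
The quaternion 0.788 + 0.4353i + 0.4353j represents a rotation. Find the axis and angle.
axis = (√2/2, √2/2, 0), θ = 76°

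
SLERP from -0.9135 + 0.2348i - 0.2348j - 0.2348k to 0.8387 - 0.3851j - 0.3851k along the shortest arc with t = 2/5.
-0.9874 + 0.1556i + 0.0198j + 0.0198k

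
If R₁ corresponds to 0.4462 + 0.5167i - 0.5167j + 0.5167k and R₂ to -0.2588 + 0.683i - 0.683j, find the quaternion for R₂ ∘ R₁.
-0.8213 - 0.1819i - 0.5239j - 0.1337k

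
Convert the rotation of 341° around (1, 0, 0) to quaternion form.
-0.9863 + 0.165i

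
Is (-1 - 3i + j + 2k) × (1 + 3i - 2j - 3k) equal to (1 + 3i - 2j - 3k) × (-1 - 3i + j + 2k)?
No: pq = 16 - 5i + 8k ≠ 16 - 7i + 6j + 2k = qp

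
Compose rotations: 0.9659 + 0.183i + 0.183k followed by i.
-0.183 + 0.9659i - 0.183j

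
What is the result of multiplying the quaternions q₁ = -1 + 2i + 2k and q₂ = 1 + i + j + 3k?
-9 - i - 5j + k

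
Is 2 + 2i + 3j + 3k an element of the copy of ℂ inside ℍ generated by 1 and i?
No. The quaternion 2 + 2i + 3j + 3k has j-coefficient y = 3 and k-coefficient z = 3, not both zero, so it does not lie in the complex subalgebra spanned by 1 and i.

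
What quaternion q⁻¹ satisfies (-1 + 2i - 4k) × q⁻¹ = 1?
-0.0476 - 0.0952i + 0.1905k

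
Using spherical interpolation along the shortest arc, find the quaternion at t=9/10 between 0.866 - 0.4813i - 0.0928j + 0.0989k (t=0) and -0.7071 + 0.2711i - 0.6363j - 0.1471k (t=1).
0.7463 - 0.3027i + 0.5745j + 0.1462k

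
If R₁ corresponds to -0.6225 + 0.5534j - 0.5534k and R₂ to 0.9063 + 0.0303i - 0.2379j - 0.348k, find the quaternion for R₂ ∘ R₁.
-0.6251 + 0.3054i + 0.6664j - 0.2681k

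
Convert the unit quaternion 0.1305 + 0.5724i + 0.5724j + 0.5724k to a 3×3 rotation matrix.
[[-0.3106, 0.5059, 0.8047], [0.8047, -0.3106, 0.5059], [0.5059, 0.8047, -0.3106]]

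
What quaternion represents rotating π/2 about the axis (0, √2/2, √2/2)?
0.7071 + 0.5j + 0.5k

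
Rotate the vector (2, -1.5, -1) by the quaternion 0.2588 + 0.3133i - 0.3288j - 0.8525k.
(-0.988, -0.718, -2.4)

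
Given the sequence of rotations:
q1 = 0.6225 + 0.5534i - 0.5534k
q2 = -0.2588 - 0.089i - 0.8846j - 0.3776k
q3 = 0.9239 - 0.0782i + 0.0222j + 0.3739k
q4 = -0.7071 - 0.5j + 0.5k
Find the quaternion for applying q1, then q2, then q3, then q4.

q2 · q1 = -0.3208 + 0.2909i - 0.8089j + 0.3977k
q3 · q2 · q1 = -0.4044 + 0.6051i - 0.6146j + 0.3043k
q4 · q3 · q2 · q1 = -0.1735 - 0.2727i + 0.9393j - 0.1148k
-0.1735 - 0.2727i + 0.9393j - 0.1148k


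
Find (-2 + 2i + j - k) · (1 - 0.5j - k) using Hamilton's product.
-2.5 + 0.5i + 4j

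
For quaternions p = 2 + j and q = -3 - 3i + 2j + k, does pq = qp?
No: pq = -8 - 5i + j + 5k ≠ -8 - 7i + j - k = qp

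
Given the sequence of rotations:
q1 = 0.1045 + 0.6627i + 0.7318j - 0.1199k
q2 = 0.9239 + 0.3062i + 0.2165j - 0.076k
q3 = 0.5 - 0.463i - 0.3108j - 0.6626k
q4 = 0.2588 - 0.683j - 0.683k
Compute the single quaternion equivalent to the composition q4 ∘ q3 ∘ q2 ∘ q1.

q2 · q1 = -0.2739 + 0.6739i + 0.6851j - 0.0381k
q3 · q2 · q1 = 0.3627 + 0.9296i - 0.0365j + 0.0547k
q4 · q3 · q2 · q1 = 0.1063 + 0.1783i - 0.8921j + 0.4013k
0.1063 + 0.1783i - 0.8921j + 0.4013k


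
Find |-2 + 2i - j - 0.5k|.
3.041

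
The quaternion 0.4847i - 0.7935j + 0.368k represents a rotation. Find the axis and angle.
axis = (0.4847, -0.7935, 0.368), θ = π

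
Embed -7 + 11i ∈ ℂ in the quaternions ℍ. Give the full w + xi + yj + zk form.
-7 + 11i + 0j + 0k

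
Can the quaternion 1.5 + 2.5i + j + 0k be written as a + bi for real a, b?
No. The quaternion 1.5 + 2.5i + j has j-coefficient y = 1 and k-coefficient z = 0, not both zero, so it does not lie in the complex subalgebra spanned by 1 and i.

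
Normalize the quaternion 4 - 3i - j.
0.7845 - 0.5883i - 0.1961j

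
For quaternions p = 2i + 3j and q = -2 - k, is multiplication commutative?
No: pq = -7i - 4j ≠ -i - 8j = qp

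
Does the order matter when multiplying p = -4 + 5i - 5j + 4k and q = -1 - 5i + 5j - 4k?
No: pq = qp = 70 + 15i - 15j + 12k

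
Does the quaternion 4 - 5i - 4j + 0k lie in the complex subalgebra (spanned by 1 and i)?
No. The quaternion 4 - 5i - 4j has j-coefficient y = -4 and k-coefficient z = 0, not both zero, so it does not lie in the complex subalgebra spanned by 1 and i.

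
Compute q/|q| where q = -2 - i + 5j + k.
-0.3592 - 0.1796i + 0.898j + 0.1796k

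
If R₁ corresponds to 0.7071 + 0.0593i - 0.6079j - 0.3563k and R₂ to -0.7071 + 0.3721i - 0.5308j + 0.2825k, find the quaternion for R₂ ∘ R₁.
-0.7441 + 0.582i + 0.2038j + 0.257k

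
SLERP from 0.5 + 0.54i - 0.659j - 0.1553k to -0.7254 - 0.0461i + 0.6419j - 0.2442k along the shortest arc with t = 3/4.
0.6984 + 0.1814i - 0.6764j + 0.1479k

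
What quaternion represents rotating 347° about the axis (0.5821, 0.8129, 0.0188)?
-0.9936 + 0.0659i + 0.092j + 0.0021k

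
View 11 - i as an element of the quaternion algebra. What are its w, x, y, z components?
11 - i + 0j + 0k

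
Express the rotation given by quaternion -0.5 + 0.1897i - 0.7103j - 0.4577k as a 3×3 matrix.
[[-0.428, -0.7272, 0.5366], [0.1882, 0.509, 0.8399], [-0.884, 0.4605, -0.081]]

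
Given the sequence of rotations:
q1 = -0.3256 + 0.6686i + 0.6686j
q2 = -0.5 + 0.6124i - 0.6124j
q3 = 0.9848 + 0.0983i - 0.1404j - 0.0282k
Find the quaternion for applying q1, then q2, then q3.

q2 · q1 = 0.1628 - 0.5337i - 0.1349j + 0.8189k
q3 · q2 · q1 = 0.2169 - 0.6284i - 0.2212j + 0.7137k
0.2169 - 0.6284i - 0.2212j + 0.7137k


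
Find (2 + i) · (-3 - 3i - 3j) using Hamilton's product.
-3 - 9i - 6j - 3k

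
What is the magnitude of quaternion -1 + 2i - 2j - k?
√10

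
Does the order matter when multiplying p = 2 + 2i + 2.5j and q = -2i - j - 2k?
Yes: pq = 6.5 - 9i + 2j - k ≠ 6.5 + i - 6j - 7k = qp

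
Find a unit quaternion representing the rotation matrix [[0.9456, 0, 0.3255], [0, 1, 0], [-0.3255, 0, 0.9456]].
0.9863 + 0.165j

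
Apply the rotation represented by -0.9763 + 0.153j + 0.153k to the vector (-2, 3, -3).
(-0.02, 3.317, -3.317)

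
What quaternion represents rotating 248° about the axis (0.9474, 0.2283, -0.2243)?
-0.5592 + 0.7854i + 0.1893j - 0.186k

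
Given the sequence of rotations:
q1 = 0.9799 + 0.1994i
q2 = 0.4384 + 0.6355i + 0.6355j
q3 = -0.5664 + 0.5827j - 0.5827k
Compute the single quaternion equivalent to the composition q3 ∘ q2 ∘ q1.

q2 · q1 = 0.3029 + 0.7101i + 0.6227j - 0.1267k
q3 · q2 · q1 = -0.6082 - 0.1132i - 0.59j - 0.5185k
-0.6082 - 0.1132i - 0.59j - 0.5185k


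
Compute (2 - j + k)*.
2 + j - k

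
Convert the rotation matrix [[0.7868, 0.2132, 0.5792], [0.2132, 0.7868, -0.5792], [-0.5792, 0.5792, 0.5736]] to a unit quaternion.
0.887 + 0.3265i + 0.3265j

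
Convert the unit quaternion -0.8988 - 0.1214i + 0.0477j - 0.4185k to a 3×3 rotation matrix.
[[0.6452, -0.7639, 0.0159], [0.7407, 0.6202, -0.2582], [0.1874, 0.1783, 0.966]]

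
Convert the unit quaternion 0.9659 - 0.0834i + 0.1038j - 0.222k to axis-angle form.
axis = (-0.3222, 0.401, -0.8576), θ = π/6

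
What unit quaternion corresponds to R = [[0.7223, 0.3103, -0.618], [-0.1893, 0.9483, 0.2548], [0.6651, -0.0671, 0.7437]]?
0.9239 - 0.0871i - 0.3472j - 0.1352k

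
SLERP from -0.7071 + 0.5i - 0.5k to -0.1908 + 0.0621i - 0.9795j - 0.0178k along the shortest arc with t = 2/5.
-0.636 + 0.4105i - 0.5268j - 0.3867k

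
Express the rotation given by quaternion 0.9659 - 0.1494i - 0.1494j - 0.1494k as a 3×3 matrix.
[[0.9107, 0.3333, -0.244], [-0.244, 0.9107, 0.3333], [0.3333, -0.244, 0.9107]]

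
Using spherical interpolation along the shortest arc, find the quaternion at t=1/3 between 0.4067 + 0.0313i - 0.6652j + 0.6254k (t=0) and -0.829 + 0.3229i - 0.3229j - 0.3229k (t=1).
0.671 - 0.1134i - 0.3812j + 0.6257k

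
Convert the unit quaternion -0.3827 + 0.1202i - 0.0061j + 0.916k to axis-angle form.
axis = (0.1301, -0.0066, 0.9915), θ = 5π/4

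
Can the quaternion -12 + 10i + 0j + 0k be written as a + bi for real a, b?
Yes. The quaternion -12 + 10i has j- and k-coefficients y = z = 0, so it lies in the complex subalgebra spanned by 1 and i.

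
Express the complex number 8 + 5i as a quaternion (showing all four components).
8 + 5i + 0j + 0k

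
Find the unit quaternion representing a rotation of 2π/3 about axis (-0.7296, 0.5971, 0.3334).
0.5 - 0.6319i + 0.5171j + 0.2887k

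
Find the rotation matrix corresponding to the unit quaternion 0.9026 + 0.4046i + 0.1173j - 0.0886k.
[[0.9568, 0.2549, 0.1401], [-0.065, 0.6569, -0.7512], [-0.2834, 0.7096, 0.6451]]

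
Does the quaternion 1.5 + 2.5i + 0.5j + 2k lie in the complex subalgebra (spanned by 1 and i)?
No. The quaternion 1.5 + 2.5i + 0.5j + 2k has j-coefficient y = 0.5 and k-coefficient z = 2, not both zero, so it does not lie in the complex subalgebra spanned by 1 and i.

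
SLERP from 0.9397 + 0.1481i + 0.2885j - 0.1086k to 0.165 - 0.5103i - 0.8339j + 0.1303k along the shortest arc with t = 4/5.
0.1123 + 0.507i + 0.8415j - 0.1492k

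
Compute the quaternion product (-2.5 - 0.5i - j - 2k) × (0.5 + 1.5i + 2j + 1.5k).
4.5 - 1.5i - 7.75j - 4.25k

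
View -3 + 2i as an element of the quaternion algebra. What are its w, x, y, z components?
-3 + 2i + 0j + 0k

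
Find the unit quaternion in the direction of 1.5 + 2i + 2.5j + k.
0.4082 + 0.5443i + 0.6804j + 0.2722k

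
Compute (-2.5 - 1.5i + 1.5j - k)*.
-2.5 + 1.5i - 1.5j + k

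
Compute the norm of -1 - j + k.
√3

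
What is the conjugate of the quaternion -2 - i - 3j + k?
-2 + i + 3j - k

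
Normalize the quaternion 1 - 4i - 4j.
0.1741 - 0.6963i - 0.6963j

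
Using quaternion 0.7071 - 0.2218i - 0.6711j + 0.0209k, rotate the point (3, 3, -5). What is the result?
(5.891, 2.256, 1.79)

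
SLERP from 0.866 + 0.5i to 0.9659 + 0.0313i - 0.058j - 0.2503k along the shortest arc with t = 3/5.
0.9605 + 0.2282i - 0.036j - 0.1552k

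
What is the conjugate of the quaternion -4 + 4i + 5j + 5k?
-4 - 4i - 5j - 5k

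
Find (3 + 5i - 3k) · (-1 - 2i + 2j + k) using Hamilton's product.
10 - 5i + 7j + 16k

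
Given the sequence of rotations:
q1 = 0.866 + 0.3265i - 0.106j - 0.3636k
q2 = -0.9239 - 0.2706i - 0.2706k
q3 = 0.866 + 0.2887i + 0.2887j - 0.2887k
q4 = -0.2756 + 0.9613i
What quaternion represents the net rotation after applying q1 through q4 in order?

q2 · q1 = -0.8101 - 0.5647i - 0.0888j + 0.1303k
q3 · q2 · q1 = -0.4753 - 0.7109i - 0.1854j + 0.4841k
q4 · q3 · q2 · q1 = 0.8144 - 0.261i - 0.4143j - 0.3116k
0.8144 - 0.261i - 0.4143j - 0.3116k


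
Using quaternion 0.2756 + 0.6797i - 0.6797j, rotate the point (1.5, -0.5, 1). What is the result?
(0.201, -1.799, -0.473)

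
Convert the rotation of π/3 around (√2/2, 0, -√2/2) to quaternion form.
0.866 + 0.3536i - 0.3536k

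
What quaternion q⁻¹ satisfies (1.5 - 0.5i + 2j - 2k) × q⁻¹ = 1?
0.1429 + 0.0476i - 0.1905j + 0.1905k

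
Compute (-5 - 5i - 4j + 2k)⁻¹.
-0.0714 + 0.0714i + 0.0571j - 0.0286k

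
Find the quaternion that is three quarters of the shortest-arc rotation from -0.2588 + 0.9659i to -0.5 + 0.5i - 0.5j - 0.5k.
-0.4735 + 0.6756i - 0.3996j - 0.3996k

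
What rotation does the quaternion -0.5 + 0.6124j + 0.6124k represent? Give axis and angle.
axis = (0, √2/2, √2/2), θ = 4π/3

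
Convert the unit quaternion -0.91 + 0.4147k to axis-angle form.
axis = (0, 0, 1), θ = 311°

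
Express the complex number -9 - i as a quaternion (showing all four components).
-9 - i + 0j + 0k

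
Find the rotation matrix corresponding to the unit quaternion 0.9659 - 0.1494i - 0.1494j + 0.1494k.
[[0.9107, -0.244, -0.3333], [0.3333, 0.9107, 0.244], [0.244, -0.3333, 0.9107]]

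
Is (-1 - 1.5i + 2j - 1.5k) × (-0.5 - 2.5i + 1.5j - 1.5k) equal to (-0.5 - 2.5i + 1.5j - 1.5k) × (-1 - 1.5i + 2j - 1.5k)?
No: pq = -8.5 + 2.5i - j + 5k ≠ -8.5 + 4i - 4j - 0.5k = qp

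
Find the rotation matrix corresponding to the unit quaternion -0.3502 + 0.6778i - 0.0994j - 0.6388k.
[[0.1641, -0.5822, -0.7963], [0.3127, -0.735, 0.6017], [-0.9356, -0.3477, 0.0614]]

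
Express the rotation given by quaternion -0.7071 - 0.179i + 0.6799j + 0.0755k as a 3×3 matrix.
[[0.0641, -0.1366, -0.9885], [-0.3502, 0.9245, -0.1505], [0.9345, 0.3558, 0.0114]]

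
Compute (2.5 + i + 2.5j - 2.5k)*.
2.5 - i - 2.5j + 2.5k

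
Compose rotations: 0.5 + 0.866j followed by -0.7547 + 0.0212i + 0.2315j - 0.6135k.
-0.5778 + 0.5419i - 0.5378j - 0.2884k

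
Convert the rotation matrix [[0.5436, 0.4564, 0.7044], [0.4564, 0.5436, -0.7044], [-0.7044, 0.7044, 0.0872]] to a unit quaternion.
0.7373 + 0.4777i + 0.4777j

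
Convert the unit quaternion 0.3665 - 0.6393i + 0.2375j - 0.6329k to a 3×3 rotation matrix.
[[0.0861, 0.1602, 0.9833], [-0.7676, -0.6185, 0.168], [0.6351, -0.7692, 0.0698]]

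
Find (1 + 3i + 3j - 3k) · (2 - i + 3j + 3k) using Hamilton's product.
5 + 23i + 3j + 9k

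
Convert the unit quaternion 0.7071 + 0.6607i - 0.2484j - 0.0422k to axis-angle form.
axis = (0.9344, -0.3513, -0.0597), θ = π/2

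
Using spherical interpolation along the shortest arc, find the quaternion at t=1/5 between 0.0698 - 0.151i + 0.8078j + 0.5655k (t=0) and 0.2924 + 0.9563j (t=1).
0.12 - 0.124i + 0.8686j + 0.4645k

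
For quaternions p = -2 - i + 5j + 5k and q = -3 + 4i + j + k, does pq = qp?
No: pq = -5i + 4j - 38k ≠ -5i - 38j + 4k = qp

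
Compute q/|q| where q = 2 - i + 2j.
0.6667 - 0.3333i + 0.6667j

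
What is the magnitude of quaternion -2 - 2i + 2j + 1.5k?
3.775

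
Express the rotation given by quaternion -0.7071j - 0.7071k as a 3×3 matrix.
[[-1, 0, 0], [0, 0, 1], [0, 1, 0]]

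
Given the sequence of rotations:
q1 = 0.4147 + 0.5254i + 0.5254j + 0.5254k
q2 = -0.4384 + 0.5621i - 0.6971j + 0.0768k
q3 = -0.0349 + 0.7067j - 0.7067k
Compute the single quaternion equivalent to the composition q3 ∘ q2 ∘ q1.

q2 · q1 = -0.1512 - 0.4038i - 0.7744j + 0.4631k
q3 · q2 · q1 = 0.8798 - 0.2059i + 0.2055j + 0.3761k
0.8798 - 0.2059i + 0.2055j + 0.3761k


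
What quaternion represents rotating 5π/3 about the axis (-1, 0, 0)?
-0.866 - 0.5i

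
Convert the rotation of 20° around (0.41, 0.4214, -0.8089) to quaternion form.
0.9848 + 0.0712i + 0.0732j - 0.1405k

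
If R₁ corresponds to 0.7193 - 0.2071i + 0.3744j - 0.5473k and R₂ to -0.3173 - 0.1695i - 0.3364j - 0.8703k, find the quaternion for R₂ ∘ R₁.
-0.6137 + 0.4537i - 0.2733j - 0.5855k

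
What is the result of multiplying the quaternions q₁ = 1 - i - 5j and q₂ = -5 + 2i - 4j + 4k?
-23 - 13i + 25j + 18k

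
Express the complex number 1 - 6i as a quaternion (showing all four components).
1 - 6i + 0j + 0k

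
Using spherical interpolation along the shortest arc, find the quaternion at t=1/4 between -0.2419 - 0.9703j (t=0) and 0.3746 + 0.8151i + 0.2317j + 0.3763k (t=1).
-0.3268 - 0.2641i - 0.8992j - 0.1219k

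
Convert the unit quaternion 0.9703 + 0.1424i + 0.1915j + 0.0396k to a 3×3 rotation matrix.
[[0.9235, -0.0223, 0.3829], [0.1314, 0.9563, -0.2612], [-0.3603, 0.2915, 0.8861]]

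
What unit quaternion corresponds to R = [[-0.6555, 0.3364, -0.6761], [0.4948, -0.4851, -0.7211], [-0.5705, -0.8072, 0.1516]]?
0.0523 - 0.4117i - 0.5047j + 0.757k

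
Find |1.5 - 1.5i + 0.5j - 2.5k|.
√11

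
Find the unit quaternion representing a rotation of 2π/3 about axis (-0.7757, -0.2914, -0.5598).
0.5 - 0.6718i - 0.2524j - 0.4848k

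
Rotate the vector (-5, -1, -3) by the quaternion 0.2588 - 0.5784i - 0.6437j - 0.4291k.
(-0.472, -5.131, -2.907)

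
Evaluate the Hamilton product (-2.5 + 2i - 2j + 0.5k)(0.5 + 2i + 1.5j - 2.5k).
-1 + 0.25i + 1.25j + 13.5k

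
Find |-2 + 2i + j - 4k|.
5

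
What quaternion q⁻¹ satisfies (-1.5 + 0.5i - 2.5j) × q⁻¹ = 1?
-0.1714 - 0.0571i + 0.2857j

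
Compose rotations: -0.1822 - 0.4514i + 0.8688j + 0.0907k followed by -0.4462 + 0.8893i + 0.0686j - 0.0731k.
0.4298 + 0.1091i - 0.4478j + 0.7764k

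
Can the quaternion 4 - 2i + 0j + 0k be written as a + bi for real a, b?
Yes. The quaternion 4 - 2i has j- and k-coefficients y = z = 0, so it lies in the complex subalgebra spanned by 1 and i.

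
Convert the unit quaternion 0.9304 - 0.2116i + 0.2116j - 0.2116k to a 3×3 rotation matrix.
[[0.8209, 0.3042, 0.4833], [-0.4833, 0.8209, 0.3042], [-0.3042, -0.4833, 0.8209]]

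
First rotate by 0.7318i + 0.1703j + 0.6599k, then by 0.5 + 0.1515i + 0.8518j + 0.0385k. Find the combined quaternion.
-0.2813 + 0.9214i + 0.0133j - 0.2676k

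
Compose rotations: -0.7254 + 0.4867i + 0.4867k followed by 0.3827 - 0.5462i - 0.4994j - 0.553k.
0.2574 + 0.3394i + 0.359j + 0.8305k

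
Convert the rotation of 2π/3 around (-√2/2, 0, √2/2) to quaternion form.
0.5 - 0.6124i + 0.6124k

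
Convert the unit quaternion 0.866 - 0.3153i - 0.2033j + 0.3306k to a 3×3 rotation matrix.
[[0.6987, -0.4444, -0.5606], [0.7008, 0.5826, 0.4117], [0.1436, -0.6805, 0.7185]]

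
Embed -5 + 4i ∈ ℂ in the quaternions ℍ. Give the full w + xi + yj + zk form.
-5 + 4i + 0j + 0k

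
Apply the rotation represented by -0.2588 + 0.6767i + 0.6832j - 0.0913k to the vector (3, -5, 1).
(-4.715, 2.804, 2.216)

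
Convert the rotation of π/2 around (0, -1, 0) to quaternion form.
0.7071 - 0.7071j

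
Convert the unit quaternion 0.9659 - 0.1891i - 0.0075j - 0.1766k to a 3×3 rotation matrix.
[[0.9375, 0.344, 0.0523], [-0.3383, 0.8661, 0.368], [0.0813, -0.3627, 0.9284]]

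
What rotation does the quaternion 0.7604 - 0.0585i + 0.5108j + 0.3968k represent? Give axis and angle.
axis = (-0.0901, 0.7865, 0.611), θ = 81°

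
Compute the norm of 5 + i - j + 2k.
√31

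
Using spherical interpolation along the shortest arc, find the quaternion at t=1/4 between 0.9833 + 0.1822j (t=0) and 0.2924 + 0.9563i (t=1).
0.9366 + 0.3139i + 0.1558j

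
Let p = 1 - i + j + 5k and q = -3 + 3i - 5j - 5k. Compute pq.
30 + 26i + 2j - 18k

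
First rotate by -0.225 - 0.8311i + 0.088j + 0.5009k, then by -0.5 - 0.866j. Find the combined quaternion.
0.1887 - 0.0182i + 0.1509j - 0.9702k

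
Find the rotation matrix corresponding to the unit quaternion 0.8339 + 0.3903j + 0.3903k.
[[0.3907, -0.6509, 0.6509], [0.6509, 0.6953, 0.3047], [-0.6509, 0.3047, 0.6953]]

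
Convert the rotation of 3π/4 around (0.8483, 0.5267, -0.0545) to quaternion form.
0.3827 + 0.7837i + 0.4866j - 0.0504k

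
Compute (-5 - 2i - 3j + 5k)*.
-5 + 2i + 3j - 5k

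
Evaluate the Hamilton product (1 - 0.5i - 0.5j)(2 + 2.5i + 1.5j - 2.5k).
4 + 2.75i - 0.75j - 2k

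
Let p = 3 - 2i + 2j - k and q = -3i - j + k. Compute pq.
-3 - 8i + 2j + 11k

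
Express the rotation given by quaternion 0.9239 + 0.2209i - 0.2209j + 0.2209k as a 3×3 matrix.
[[0.8048, -0.5058, -0.3106], [0.3106, 0.8048, -0.5058], [0.5058, 0.3106, 0.8048]]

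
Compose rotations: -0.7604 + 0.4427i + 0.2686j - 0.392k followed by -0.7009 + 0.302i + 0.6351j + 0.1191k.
0.2754 - 0.8209i - 0.5001j - 0.0159k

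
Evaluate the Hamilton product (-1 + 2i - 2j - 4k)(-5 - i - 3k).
-5 - 3i + 20j + 21k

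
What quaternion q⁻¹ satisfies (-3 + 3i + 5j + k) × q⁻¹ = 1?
-0.0682 - 0.0682i - 0.1136j - 0.0227k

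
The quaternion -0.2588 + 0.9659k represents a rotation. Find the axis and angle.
axis = (0, 0, 1), θ = 7π/6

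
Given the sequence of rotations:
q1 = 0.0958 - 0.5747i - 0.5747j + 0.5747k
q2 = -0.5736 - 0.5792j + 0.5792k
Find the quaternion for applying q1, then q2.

q2 · q1 = -0.7207 + 0.3296i - 0.0587j - 0.607k
-0.7207 + 0.3296i - 0.0587j - 0.607k


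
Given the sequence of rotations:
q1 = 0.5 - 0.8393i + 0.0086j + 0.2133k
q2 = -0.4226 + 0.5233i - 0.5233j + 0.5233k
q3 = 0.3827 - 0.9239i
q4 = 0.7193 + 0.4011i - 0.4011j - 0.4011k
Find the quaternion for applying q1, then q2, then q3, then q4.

q2 · q1 = 0.1208 + 0.5002i - 0.8161j - 0.2632k
q3 · q2 · q1 = 0.5084 + 0.0798i - 0.5555j + 0.6533k
q4 · q3 · q2 · q1 = 0.3729 - 0.2235i - 0.8975j + 0.0752k
0.3729 - 0.2235i - 0.8975j + 0.0752k


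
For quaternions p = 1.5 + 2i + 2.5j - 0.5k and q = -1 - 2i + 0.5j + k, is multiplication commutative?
No: pq = 1.75 - 2.25i - 2.75j + 8k ≠ 1.75 - 7.75i - 0.75j - 4k = qp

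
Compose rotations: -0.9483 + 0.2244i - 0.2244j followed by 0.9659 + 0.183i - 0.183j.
-0.9981 + 0.0432i - 0.0432j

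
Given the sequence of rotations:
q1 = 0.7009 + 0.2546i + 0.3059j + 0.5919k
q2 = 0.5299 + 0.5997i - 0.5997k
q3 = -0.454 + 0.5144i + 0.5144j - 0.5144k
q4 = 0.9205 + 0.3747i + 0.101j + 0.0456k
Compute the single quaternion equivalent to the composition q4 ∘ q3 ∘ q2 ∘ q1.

q2 · q1 = 0.5737 + 0.7387i - 0.3455j + 0.0768k
q3 · q2 · q1 = -0.4232 - 0.1785i + 0.0325j - 0.8877k
q4 · q3 · q2 · q1 = -0.2855 - 0.414i + 0.3117j - 0.8062k
-0.2855 - 0.414i + 0.3117j - 0.8062k
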